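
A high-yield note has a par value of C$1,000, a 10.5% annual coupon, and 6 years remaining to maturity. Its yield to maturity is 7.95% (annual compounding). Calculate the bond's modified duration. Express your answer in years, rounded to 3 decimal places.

Periodic yield y = 0.0795. First find Macaulay duration:
  t   CF        PV=CF/(1+0.0795)^t    t·PV
  1       105.00        97.2673        97.2673
  2       105.00        90.1040       180.2080
  3       105.00        83.4683       250.4048
  4       105.00        77.3212       309.2849
  5       105.00        71.6269       358.1344
  6     1,105.00       698.2748     4,189.6491
  Σ                  1,118.0625     5,384.9484
P = 1,118.0625; Macaulay duration = 5,384.9484 / 1,118.0625 = 4.81632 years.
Modified duration = D_Mac / (1 + y) = 4.81632 / 1.0795 = 4.46162 years.

4.462 years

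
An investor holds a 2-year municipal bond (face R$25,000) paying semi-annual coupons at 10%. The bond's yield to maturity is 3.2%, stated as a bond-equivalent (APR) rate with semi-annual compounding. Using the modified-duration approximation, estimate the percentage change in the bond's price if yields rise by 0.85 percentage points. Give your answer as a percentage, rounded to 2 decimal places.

Periodic yield y = 0.016. Modified duration first:
  t   CF        PV=CF/(1+0.016)^t    t·PV
  1     1,250.00     1,230.3150     1,230.3150
  2     1,250.00     1,210.9399     2,421.8798
  3     1,250.00     1,191.8700     3,575.6100
  4    26,250.00    24,635.1083    98,540.4332
  Σ                 28,268.2332   105,768.2380
P = 28,268.2332; D_Mac = 3.74159 half-year periods = 1.87080 yrs; D_mod = 1.87080/(1+0.016) = 1.84134 yrs.
ΔP/P ≈ -D_mod · Δy = -1.84134 × (+0.0085) = -0.015651 = -1.5651%.

-1.57%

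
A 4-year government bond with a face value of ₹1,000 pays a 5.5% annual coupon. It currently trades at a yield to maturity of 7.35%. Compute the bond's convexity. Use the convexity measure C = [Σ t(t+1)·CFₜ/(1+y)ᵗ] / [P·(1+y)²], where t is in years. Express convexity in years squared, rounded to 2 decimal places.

15.55

With y = 0.0735:
  t   CF        PV=CF/(1+0.0735)^t    t·PV        t(t+1)·PV
  1        55.00        51.2343        51.2343         102.4686
  2        55.00        47.7264        95.4528         286.3583
  3        55.00        44.4587       133.3760         533.5041
  4     1,055.00       794.4092     3,177.6368      15,888.1840
  Σ                    937.8285     3,457.6999      16,810.5150
P = 937.8285.
Convexity = Σ t(t+1)·PV / [P·(1+y)²] = 16,810.5150 / (937.8285 × 1.152402) = 15.55441.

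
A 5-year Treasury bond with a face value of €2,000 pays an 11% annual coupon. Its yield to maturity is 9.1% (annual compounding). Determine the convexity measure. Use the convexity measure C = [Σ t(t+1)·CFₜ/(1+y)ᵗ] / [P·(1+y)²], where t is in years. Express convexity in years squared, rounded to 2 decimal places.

19.46

With y = 0.091:
  t   CF        PV=CF/(1+0.091)^t    t·PV        t(t+1)·PV
  1       220.00       201.6499       201.6499         403.2997
  2       220.00       184.8303       369.6606       1,108.9818
  3       220.00       169.4137       508.2410       2,032.9639
  4       220.00       155.2829       621.1317       3,105.6583
  5     2,220.00     1,436.2473     7,181.2364      43,087.4186
  Σ                  2,147.4240     8,881.9196      49,738.3224
P = 2,147.4240.
Convexity = Σ t(t+1)·PV / [P·(1+y)²] = 49,738.3224 / (2,147.4240 × 1.190281) = 19.45915.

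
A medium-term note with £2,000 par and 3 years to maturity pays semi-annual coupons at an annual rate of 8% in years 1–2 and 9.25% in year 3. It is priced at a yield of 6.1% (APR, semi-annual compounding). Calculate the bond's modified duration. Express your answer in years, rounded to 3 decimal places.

2.653 years

Periodic yield y = 0.0305. First find Macaulay duration:
  t   CF        PV=CF/(1+0.0305)^t    t·PV
  1        80.00        77.6322        77.6322
  2        80.00        75.3345       150.6690
  3        80.00        73.1048       219.3145
  4        80.00        70.9411       283.7645
  5        92.50        79.5979       397.9896
  6     2,092.50     1,747.3403    10,484.0417
  Σ                  2,123.9509    11,613.4115
P = 2,123.9509; Macaulay duration = 11,613.4115 / 2,123.9509 = 5.46783 half-year periods = 2.73392 years.
Modified duration = D_Mac / (1 + y) = 2.73392 / 1.0305 = 2.65300 years.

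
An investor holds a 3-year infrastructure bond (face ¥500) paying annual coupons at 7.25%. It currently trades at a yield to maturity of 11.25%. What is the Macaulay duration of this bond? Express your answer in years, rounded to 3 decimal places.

Periodic yield y = 0.1125. Discount each cash flow and weight by its year:
  t   CF        PV=CF/(1+0.1125)^t    t·PV
  1        36.25        32.5843        32.5843
  2        36.25        29.2892        58.5785
  3       536.25       389.4639     1,168.3918
  Σ                    451.3374     1,259.5545
Price P = Σ PV = 451.3374.
Macaulay duration = Σ(t·PV) / P = 1,259.5545 / 451.3374 = 2.79072 years.

2.791 years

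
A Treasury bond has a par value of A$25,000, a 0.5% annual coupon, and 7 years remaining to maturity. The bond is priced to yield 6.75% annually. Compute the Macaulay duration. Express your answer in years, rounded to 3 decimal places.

6.866 years

Periodic yield y = 0.0675. Discount each cash flow and weight by its year:
  t   CF        PV=CF/(1+0.0675)^t    t·PV
  1       125.00       117.0960       117.0960
  2       125.00       109.6918       219.3836
  3       125.00       102.7558       308.2674
  4       125.00        96.2584       385.0335
  5       125.00        90.1718       450.8588
  6       125.00        84.4700       506.8203
  7    25,125.00    15,904.8979   111,334.2850
  Σ                 16,505.3417   113,321.7447
Price P = Σ PV = 16,505.3417.
Macaulay duration = Σ(t·PV) / P = 113,321.7447 / 16,505.3417 = 6.86576 years.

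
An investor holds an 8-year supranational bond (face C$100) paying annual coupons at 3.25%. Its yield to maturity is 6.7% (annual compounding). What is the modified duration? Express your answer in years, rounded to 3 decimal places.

6.605 years

Periodic yield y = 0.067. First find Macaulay duration:
  t   CF        PV=CF/(1+0.067)^t    t·PV
  1         3.25         3.0459         3.0459
  2         3.25         2.8547         5.7093
  3         3.25         2.6754         8.0262
  4         3.25         2.5074        10.0296
  5         3.25         2.3500        11.7498
  6         3.25         2.2024        13.2144
  7         3.25         2.0641        14.4488
  8       103.25        61.4575       491.6598
  Σ                     79.1574       557.8839
P = 79.1574; Macaulay duration = 557.8839 / 79.1574 = 7.04778 years.
Modified duration = D_Mac / (1 + y) = 7.04778 / 1.067 = 6.60523 years.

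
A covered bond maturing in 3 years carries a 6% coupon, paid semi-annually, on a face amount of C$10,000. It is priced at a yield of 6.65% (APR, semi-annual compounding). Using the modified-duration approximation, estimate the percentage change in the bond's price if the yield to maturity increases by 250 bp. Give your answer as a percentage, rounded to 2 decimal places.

Periodic yield y = 0.03325. Modified duration first:
  t   CF        PV=CF/(1+0.03325)^t    t·PV
  1       300.00       290.3460       290.3460
  2       300.00       281.0027       562.0053
  3       300.00       271.9600       815.8800
  4       300.00       263.2083     1,052.8332
  5       300.00       254.7383     1,273.6913
  6    10,300.00     8,464.5669    50,787.4013
  Σ                  9,825.8221    54,782.1571
P = 9,825.8221; D_Mac = 5.57533 half-year periods = 2.78766 yrs; D_mod = 2.78766/(1+0.03325) = 2.69796 yrs.
ΔP/P ≈ -D_mod · Δy = -2.69796 × (+0.025) = -0.067449 = -6.7449%.

-6.74%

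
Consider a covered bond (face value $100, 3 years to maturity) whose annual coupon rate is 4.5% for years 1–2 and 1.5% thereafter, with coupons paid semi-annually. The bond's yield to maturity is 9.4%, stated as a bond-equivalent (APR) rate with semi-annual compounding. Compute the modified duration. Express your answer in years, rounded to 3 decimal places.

2.702 years

Periodic yield y = 0.047. First find Macaulay duration:
  t   CF        PV=CF/(1+0.047)^t    t·PV
  1         2.25         2.1490         2.1490
  2         2.25         2.0525         4.1051
  3         2.25         1.9604         5.8812
  4         2.25         1.8724         7.4896
  5         0.75         0.5961         2.9806
  6       100.75        76.4830       458.8981
  Σ                     85.1134       481.5034
P = 85.1134; Macaulay duration = 481.5034 / 85.1134 = 5.65720 half-year periods = 2.82860 years.
Modified duration = D_Mac / (1 + y) = 2.82860 / 1.047 = 2.70162 years.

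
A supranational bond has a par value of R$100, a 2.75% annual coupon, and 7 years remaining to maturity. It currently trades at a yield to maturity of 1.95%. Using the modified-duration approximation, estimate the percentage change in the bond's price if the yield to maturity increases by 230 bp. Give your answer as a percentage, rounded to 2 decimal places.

-14.62%

Periodic yield y = 0.0195. Modified duration first:
  t   CF        PV=CF/(1+0.0195)^t    t·PV
  1         2.75         2.6974         2.6974
  2         2.75         2.6458         5.2916
  3         2.75         2.5952         7.7856
  4         2.75         2.5456        10.1823
  5         2.75         2.4969        12.4844
  6         2.75         2.4491        14.6947
  7       102.75        89.7576       628.3032
  Σ                    105.1876       681.4391
P = 105.1876; D_Mac = 6.47832 yrs; D_mod = 6.47832/(1+0.0195) = 6.35441 yrs.
ΔP/P ≈ -D_mod · Δy = -6.35441 × (+0.023) = -0.146152 = -14.6152%.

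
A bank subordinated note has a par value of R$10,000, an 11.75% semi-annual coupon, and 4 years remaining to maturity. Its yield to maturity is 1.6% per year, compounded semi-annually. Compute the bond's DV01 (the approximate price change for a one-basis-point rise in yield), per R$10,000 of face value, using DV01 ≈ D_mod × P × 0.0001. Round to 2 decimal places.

R$4.73

Periodic yield y = 0.008.
  t   CF        PV=CF/(1+0.008)^t    t·PV
  1       587.50       582.8373       582.8373
  2       587.50       578.2116     1,156.4232
  3       587.50       573.6226     1,720.8679
  4       587.50       569.0701     2,276.2803
  5       587.50       564.5536     2,822.7682
  6       587.50       560.0731     3,360.4383
  7       587.50       555.6280     3,889.3962
  8    10,587.50     9,933.6571    79,469.2572
  Σ                 13,917.6535    95,278.2685
P = 13,917.6535; D_Mac = 6.84586 half-year periods = 3.42293 yrs; D_mod = 3.39576 yrs.
DV01 ≈ 3.39576 × 13,917.6535 × 0.0001 = 4.726105.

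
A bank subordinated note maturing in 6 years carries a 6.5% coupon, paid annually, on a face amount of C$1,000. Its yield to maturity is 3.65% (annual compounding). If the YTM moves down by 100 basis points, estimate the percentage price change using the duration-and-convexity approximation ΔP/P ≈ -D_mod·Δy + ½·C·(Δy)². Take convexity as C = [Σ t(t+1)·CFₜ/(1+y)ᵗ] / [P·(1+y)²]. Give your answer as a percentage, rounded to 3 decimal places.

With y = 0.0365:
  t   CF        PV=CF/(1+0.0365)^t    t·PV        t(t+1)·PV
  1        65.00        62.7110        62.7110         125.4221
  2        65.00        60.5027       121.0054         363.0162
  3        65.00        58.3721       175.1163         700.4654
  4        65.00        56.3166       225.2662       1,126.3312
  5        65.00        54.3334       271.6670       1,630.0018
  6     1,065.00       858.8825     5,153.2952      36,073.0663
  Σ                  1,151.1183     6,009.0612      40,018.3030
P = 1,151.1183; D_Mac = 5.22019 yrs; D_mod = 5.03637 yrs; C = 32.35937.
Duration effect: -5.03637 × (-0.01) = +0.050364
Convexity effect: 0.5 × 32.35937 × (-0.01)² = +0.0016180
ΔP/P ≈ +0.050364 + 0.0016180 = +0.051982 = +5.1982%.

+5.198%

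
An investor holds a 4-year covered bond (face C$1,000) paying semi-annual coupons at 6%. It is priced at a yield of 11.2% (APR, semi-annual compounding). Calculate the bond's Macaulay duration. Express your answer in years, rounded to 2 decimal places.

3.57 years

Periodic yield y = 0.056. Discount each cash flow and weight by its period:
  t   CF        PV=CF/(1+0.056)^t    t·PV
  1        30.00        28.4091        28.4091
  2        30.00        26.9025        53.8051
  3        30.00        25.4759        76.4277
  4        30.00        24.1249        96.4996
  5        30.00        22.8456       114.2278
  6        30.00        21.6340       129.8043
  7        30.00        20.4868       143.4075
  8     1,030.00       666.0792     5,328.6337
  Σ                    835.9580     5,971.2147
Price P = Σ PV = 835.9580.
Macaulay duration = Σ(t·PV) / P = 5,971.2147 / 835.9580 = 7.14296 half-year periods.
In years: 7.14296 / 2 = 3.57148 years.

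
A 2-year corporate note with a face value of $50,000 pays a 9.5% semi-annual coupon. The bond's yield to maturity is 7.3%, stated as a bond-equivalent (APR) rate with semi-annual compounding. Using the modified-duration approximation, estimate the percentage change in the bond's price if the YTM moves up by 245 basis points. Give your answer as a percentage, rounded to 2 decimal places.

Periodic yield y = 0.0365. Modified duration first:
  t   CF        PV=CF/(1+0.0365)^t    t·PV
  1     2,375.00     2,291.3652     2,291.3652
  2     2,375.00     2,210.6755     4,421.3510
  3     2,375.00     2,132.8273     6,398.4820
  4    52,375.00    45,378.1525   181,512.6100
  Σ                 52,013.0205   194,623.8081
P = 52,013.0205; D_Mac = 3.74183 half-year periods = 1.87091 yrs; D_mod = 1.87091/(1+0.0365) = 1.80503 yrs.
ΔP/P ≈ -D_mod · Δy = -1.80503 × (+0.0245) = -0.044223 = -4.4223%.

-4.42%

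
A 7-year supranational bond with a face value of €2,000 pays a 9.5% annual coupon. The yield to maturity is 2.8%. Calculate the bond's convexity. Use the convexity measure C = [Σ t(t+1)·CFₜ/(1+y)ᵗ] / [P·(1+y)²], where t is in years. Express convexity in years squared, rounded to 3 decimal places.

39.886

With y = 0.028:
  t   CF        PV=CF/(1+0.028)^t    t·PV        t(t+1)·PV
  1       190.00       184.8249       184.8249         369.6498
  2       190.00       179.7908       359.5815       1,078.7446
  3       190.00       174.8937       524.6812       2,098.7248
  4       190.00       170.1301       680.5204       3,402.6019
  5       190.00       165.4962       827.4810       4,964.8860
  6       190.00       160.9885       965.9311       6,761.5179
  7     2,190.00     1,805.0628    12,635.4395     101,083.5159
  Σ                  2,841.1870    16,178.4596     119,759.6409
P = 2,841.1870.
Convexity = Σ t(t+1)·PV / [P·(1+y)²] = 119,759.6409 / (2,841.1870 × 1.056784) = 39.88636.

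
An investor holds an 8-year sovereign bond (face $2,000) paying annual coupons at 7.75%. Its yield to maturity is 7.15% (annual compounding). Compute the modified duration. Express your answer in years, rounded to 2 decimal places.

Periodic yield y = 0.0715. First find Macaulay duration:
  t   CF        PV=CF/(1+0.0715)^t    t·PV
  1       155.00       144.6570       144.6570
  2       155.00       135.0042       270.0084
  3       155.00       125.9955       377.9866
  4       155.00       117.5880       470.3520
  5       155.00       109.7415       548.7074
  6       155.00       102.4186       614.5113
  7       155.00        95.5843       669.0900
  8     2,155.00     1,240.2518     9,922.0145
  Σ                  2,071.2409    13,017.3273
P = 2,071.2409; Macaulay duration = 13,017.3273 / 2,071.2409 = 6.28480 years.
Modified duration = D_Mac / (1 + y) = 6.28480 / 1.0715 = 5.86542 years.

5.87 years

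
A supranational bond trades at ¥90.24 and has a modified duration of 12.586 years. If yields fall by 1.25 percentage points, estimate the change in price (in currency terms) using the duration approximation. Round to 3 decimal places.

+¥14.197

Duration approximation: ΔP/P ≈ -D_mod · Δy = -12.586 × (-0.0125) = +0.157325.
ΔP ≈ 90.24 × (+0.157325) = +14.197008.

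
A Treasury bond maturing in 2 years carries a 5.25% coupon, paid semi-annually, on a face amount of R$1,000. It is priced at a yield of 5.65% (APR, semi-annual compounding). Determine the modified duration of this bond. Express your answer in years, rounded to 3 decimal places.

Periodic yield y = 0.02825. First find Macaulay duration:
  t   CF        PV=CF/(1+0.02825)^t    t·PV
  1        26.25        25.5288        25.5288
  2        26.25        24.8274        49.6549
  3        26.25        24.1453        72.4360
  4     1,026.25       918.0330     3,672.1320
  Σ                    992.5346     3,819.7517
P = 992.5346; Macaulay duration = 3,819.7517 / 992.5346 = 3.84848 half-year periods = 1.92424 years.
Modified duration = D_Mac / (1 + y) = 1.92424 / 1.02825 = 1.87137 years.

1.871 years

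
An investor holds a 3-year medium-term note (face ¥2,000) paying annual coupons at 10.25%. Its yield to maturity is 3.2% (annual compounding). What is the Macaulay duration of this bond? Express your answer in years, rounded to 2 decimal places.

Periodic yield y = 0.032. Discount each cash flow and weight by its year:
  t   CF        PV=CF/(1+0.032)^t    t·PV
  1       205.00       198.6434       198.6434
  2       205.00       192.4839       384.9679
  3     2,205.00     2,006.1782     6,018.5345
  Σ                  2,397.3055     6,602.1458
Price P = Σ PV = 2,397.3055.
Macaulay duration = Σ(t·PV) / P = 6,602.1458 / 2,397.3055 = 2.75399 years.

2.75 years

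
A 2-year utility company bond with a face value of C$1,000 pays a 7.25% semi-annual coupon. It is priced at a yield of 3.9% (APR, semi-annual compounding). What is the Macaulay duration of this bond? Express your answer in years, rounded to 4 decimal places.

Periodic yield y = 0.0195. Discount each cash flow and weight by its period:
  t   CF        PV=CF/(1+0.0195)^t    t·PV
  1        36.25        35.5566        35.5566
  2        36.25        34.8766        69.7531
  3        36.25        34.2095       102.6284
  4     1,036.25       959.2143     3,836.8570
  Σ                  1,063.8569     4,044.7952
Price P = Σ PV = 1,063.8569.
Macaulay duration = Σ(t·PV) / P = 4,044.7952 / 1,063.8569 = 3.80201 half-year periods.
In years: 3.80201 / 2 = 1.90101 years.

1.9010 years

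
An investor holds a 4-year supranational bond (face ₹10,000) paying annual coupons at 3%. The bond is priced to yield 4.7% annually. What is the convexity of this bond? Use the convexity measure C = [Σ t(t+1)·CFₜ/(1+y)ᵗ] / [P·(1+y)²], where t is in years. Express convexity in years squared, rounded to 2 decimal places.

With y = 0.047:
  t   CF        PV=CF/(1+0.047)^t    t·PV        t(t+1)·PV
  1       300.00       286.5330       286.5330         573.0659
  2       300.00       273.6704       547.3409       1,642.0226
  3       300.00       261.3853       784.1560       3,136.6240
  4    10,300.00     8,571.3750    34,285.5002     171,427.5008
  Σ                  9,392.9638    35,903.5300     176,779.2133
P = 9,392.9638.
Convexity = Σ t(t+1)·PV / [P·(1+y)²] = 176,779.2133 / (9,392.9638 × 1.096209) = 17.16861.

17.17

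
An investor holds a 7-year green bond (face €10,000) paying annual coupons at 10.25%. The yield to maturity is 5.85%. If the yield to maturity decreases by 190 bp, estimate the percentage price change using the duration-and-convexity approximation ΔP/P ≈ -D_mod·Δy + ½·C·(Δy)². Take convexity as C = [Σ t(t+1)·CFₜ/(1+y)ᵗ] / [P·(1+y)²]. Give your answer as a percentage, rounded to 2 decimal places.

With y = 0.0585:
  t   CF        PV=CF/(1+0.0585)^t    t·PV        t(t+1)·PV
  1     1,025.00       968.3514       968.3514       1,936.7029
  2     1,025.00       914.8337     1,829.6673       5,489.0020
  3     1,025.00       864.2737     2,592.8210      10,371.2839
  4     1,025.00       816.5079     3,266.0318      16,330.1589
  5     1,025.00       771.3821     3,856.9105      23,141.4628
  6     1,025.00       728.7502     4,372.5012      30,607.5087
  7    11,025.00     7,405.2984    51,837.0886     414,696.7088
  Σ                 12,469.3974    68,723.3719     502,572.8281
P = 12,469.3974; D_Mac = 5.51136 yrs; D_mod = 5.20677 yrs; C = 35.97260.
Duration effect: -5.20677 × (-0.019) = +0.098929
Convexity effect: 0.5 × 35.97260 × (-0.019)² = +0.0064931
ΔP/P ≈ +0.098929 + 0.0064931 = +0.105422 = +10.5422%.

+10.54%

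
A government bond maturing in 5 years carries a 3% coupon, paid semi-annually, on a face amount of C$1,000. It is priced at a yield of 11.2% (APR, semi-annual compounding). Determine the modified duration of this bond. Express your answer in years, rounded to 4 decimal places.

4.3542 years

Periodic yield y = 0.056. First find Macaulay duration:
  t   CF        PV=CF/(1+0.056)^t    t·PV
  1        15.00        14.2045        14.2045
  2        15.00        13.4513        26.9025
  3        15.00        12.7379        38.2138
  4        15.00        12.0625        48.2498
  5        15.00        11.4228        57.1139
  6        15.00        10.8170        64.9021
  7        15.00        10.2434        71.7038
  8        15.00         9.7002        77.6015
  9        15.00         9.1858        82.6720
  10    1,015.00       588.6089     5,886.0895
  Σ                    692.4343     6,367.6535
P = 692.4343; Macaulay duration = 6,367.6535 / 692.4343 = 9.19604 half-year periods = 4.59802 years.
Modified duration = D_Mac / (1 + y) = 4.59802 / 1.056 = 4.35419 years.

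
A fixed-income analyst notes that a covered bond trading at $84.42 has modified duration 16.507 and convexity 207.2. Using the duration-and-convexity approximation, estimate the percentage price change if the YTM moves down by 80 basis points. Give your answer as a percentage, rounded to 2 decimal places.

Duration effect: -D_mod·Δy = -16.507 × (-0.008) = +0.132056
Convexity effect: ½·C·(Δy)² = 0.5 × 207.2 × (-0.008)² = +0.0066304
ΔP/P ≈ +0.132056 + 0.0066304 = +0.1386864
= +13.86864%.

+13.87%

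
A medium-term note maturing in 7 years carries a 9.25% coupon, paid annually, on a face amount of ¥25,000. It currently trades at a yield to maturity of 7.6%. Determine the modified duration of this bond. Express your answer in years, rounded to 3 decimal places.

Periodic yield y = 0.076. First find Macaulay duration:
  t   CF        PV=CF/(1+0.076)^t    t·PV
  1     2,312.50     2,149.1636     2,149.1636
  2     2,312.50     1,997.3639     3,994.7278
  3     2,312.50     1,856.2862     5,568.8585
  4     2,312.50     1,725.1730     6,900.6921
  5     2,312.50     1,603.3206     8,016.6032
  6     2,312.50     1,490.0749     8,940.4497
  7    27,312.50    16,355.9417   114,491.5922
  Σ                 27,177.3240   150,062.0871
P = 27,177.3240; Macaulay duration = 150,062.0871 / 27,177.3240 = 5.52159 years.
Modified duration = D_Mac / (1 + y) = 5.52159 / 1.076 = 5.13159 years.

5.132 years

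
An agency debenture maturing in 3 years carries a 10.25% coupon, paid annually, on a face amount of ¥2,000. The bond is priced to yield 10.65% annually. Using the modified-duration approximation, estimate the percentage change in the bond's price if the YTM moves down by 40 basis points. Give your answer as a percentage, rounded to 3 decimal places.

+0.986%

Periodic yield y = 0.1065. Modified duration first:
  t   CF        PV=CF/(1+0.1065)^t    t·PV
  1       205.00       185.2689       185.2689
  2       205.00       167.4368       334.8737
  3     2,205.00     1,627.6250     4,882.8749
  Σ                  1,980.3307     5,403.0174
P = 1,980.3307; D_Mac = 2.72834 yrs; D_mod = 2.72834/(1+0.1065) = 2.46574 yrs.
ΔP/P ≈ -D_mod · Δy = -2.46574 × (-0.004) = +0.009863 = +0.9863%.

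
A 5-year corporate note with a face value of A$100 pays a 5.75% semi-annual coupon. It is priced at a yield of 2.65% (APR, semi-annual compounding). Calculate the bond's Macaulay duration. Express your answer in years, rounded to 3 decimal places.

Periodic yield y = 0.01325. Discount each cash flow and weight by its period:
  t   CF        PV=CF/(1+0.01325)^t    t·PV
  1        2.875         2.8374         2.8374
  2        2.875         2.8003         5.6006
  3        2.875         2.7637         8.2910
  4        2.875         2.7275        10.9102
  5        2.875         2.6919        13.4594
  6        2.875         2.6567        15.9400
  7        2.875         2.6219        18.3535
  8        2.875         2.5876        20.7012
  9        2.875         2.5538        22.9843
  10     102.875        90.1870       901.8696
  Σ                    114.4278     1,020.9472
Price P = Σ PV = 114.4278.
Macaulay duration = Σ(t·PV) / P = 1,020.9472 / 114.4278 = 8.92219 half-year periods.
In years: 8.92219 / 2 = 4.46110 years.

4.461 years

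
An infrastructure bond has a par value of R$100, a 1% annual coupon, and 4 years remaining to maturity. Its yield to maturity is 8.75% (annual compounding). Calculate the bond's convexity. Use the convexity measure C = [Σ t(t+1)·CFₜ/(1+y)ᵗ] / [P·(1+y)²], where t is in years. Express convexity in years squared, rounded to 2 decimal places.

16.52

With y = 0.0875:
  t   CF        PV=CF/(1+0.0875)^t    t·PV        t(t+1)·PV
  1         1.00         0.9195         0.9195           1.8391
  2         1.00         0.8456         1.6911           5.0733
  3         1.00         0.7775         2.3326           9.3303
  4       101.00        72.2112       288.8446       1,444.2232
  Σ                     74.7538       293.7878       1,460.4658
P = 74.7538.
Convexity = Σ t(t+1)·PV / [P·(1+y)²] = 1,460.4658 / (74.7538 × 1.182656) = 16.51961.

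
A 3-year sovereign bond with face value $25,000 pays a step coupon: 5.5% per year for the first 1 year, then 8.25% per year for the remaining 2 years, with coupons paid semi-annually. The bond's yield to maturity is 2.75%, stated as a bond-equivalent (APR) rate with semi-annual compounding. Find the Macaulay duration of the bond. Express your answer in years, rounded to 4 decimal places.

Periodic yield y = 0.01375. Discount each cash flow and weight by its period:
  t   CF        PV=CF/(1+0.01375)^t    t·PV
  1       687.50       678.1751       678.1751
  2       687.50       668.9767     1,337.9533
  3     1,031.25       989.8545     2,969.5635
  4     1,031.25       976.4286     3,905.7144
  5     1,031.25       963.1848     4,815.9241
  6    26,031.25    23,983.3486   143,900.0915
  Σ                 28,259.9683   157,607.4219
Price P = Σ PV = 28,259.9683.
Macaulay duration = Σ(t·PV) / P = 157,607.4219 / 28,259.9683 = 5.57706 half-year periods.
In years: 5.57706 / 2 = 2.78853 years.

2.7885 years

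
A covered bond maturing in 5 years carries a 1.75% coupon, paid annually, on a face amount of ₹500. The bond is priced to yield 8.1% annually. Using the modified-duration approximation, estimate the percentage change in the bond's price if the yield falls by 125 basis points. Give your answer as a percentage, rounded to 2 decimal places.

Periodic yield y = 0.081. Modified duration first:
  t   CF        PV=CF/(1+0.081)^t    t·PV
  1         8.75         8.0944         8.0944
  2         8.75         7.4878        14.9757
  3         8.75         6.9268        20.7803
  4         8.75         6.4077        25.6310
  5       508.75       344.6482     1,723.2408
  Σ                    373.5649     1,792.7221
P = 373.5649; D_Mac = 4.79896 yrs; D_mod = 4.79896/(1+0.081) = 4.43937 yrs.
ΔP/P ≈ -D_mod · Δy = -4.43937 × (-0.0125) = +0.055492 = +5.5492%.

+5.55%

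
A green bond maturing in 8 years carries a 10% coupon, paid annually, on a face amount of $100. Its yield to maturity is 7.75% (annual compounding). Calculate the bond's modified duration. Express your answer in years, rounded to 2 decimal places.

Periodic yield y = 0.0775. First find Macaulay duration:
  t   CF        PV=CF/(1+0.0775)^t    t·PV
  1        10.00         9.2807         9.2807
  2        10.00         8.6132        17.2264
  3        10.00         7.9937        23.9811
  4        10.00         7.4188        29.6750
  5        10.00         6.8852        34.4258
  6        10.00         6.3899        38.3396
  7        10.00         5.9303        41.5123
  8       110.00        60.5417       484.3334
  Σ                    113.0535       678.7744
P = 113.0535; Macaulay duration = 678.7744 / 113.0535 = 6.00401 years.
Modified duration = D_Mac / (1 + y) = 6.00401 / 1.0775 = 5.57217 years.

5.57 years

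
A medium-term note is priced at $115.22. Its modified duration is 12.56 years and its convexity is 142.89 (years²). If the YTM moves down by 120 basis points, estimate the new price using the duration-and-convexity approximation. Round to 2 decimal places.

Duration effect: -D_mod·Δy = -12.56 × (-0.012) = +0.150720
Convexity effect: ½·C·(Δy)² = 0.5 × 142.89 × (-0.012)² = +0.01028808
ΔP/P ≈ +0.150720 + 0.01028808 = +0.16100808
New price ≈ 115.22 × (1 + 0.16100808) = 133.7713509776.

$133.77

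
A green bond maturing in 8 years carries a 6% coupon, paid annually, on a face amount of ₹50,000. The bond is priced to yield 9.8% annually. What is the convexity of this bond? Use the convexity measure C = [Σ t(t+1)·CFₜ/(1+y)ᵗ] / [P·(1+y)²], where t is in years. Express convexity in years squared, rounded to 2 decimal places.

With y = 0.098:
  t   CF        PV=CF/(1+0.098)^t    t·PV        t(t+1)·PV
  1     3,000.00     2,732.2404     2,732.2404       5,464.4809
  2     3,000.00     2,488.3793     4,976.7585      14,930.2756
  3     3,000.00     2,266.2835     6,798.8505      27,195.4018
  4     3,000.00     2,064.0105     8,256.0418      41,280.2092
  5     3,000.00     1,879.7909     9,398.9547      56,393.7285
  6     3,000.00     1,712.0136    10,272.0817      71,904.5718
  7     3,000.00     1,559.2109    10,914.4766      87,315.8128
  8    53,000.00    25,087.4863   200,699.8906   1,806,299.0151
  Σ                 39,789.4155   254,049.2949   2,110,783.4957
P = 39,789.4155.
Convexity = Σ t(t+1)·PV / [P·(1+y)²] = 2,110,783.4957 / (39,789.4155 × 1.205604) = 44.00190.

44.00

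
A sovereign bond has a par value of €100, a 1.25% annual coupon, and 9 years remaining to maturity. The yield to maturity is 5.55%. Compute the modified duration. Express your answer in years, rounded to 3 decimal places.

8.016 years

Periodic yield y = 0.0555. First find Macaulay duration:
  t   CF        PV=CF/(1+0.0555)^t    t·PV
  1         1.25         1.1843         1.1843
  2         1.25         1.1220         2.2440
  3         1.25         1.0630         3.1890
  4         1.25         1.0071         4.0284
  5         1.25         0.9542         4.7708
  6         1.25         0.9040         5.4239
  7         1.25         0.8565         5.9952
  8         1.25         0.8114         6.4913
  9       101.25        62.2689       560.4197
  Σ                     70.1713       593.7466
P = 70.1713; Macaulay duration = 593.7466 / 70.1713 = 8.46139 years.
Modified duration = D_Mac / (1 + y) = 8.46139 / 1.0555 = 8.01648 years.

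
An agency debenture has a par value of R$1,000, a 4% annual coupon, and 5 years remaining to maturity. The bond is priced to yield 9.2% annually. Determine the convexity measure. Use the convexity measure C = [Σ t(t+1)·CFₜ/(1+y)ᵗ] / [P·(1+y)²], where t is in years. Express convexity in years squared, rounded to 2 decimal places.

22.36

With y = 0.092:
  t   CF        PV=CF/(1+0.092)^t    t·PV        t(t+1)·PV
  1        40.00        36.6300        36.6300          73.2601
  2        40.00        33.5440        67.0880         201.2639
  3        40.00        30.7179        92.1538         368.6153
  4        40.00        28.1300       112.5199         562.5996
  5     1,040.00       669.7615     3,348.8073      20,092.8435
  Σ                    798.7834     3,657.1990      21,298.5824
P = 798.7834.
Convexity = Σ t(t+1)·PV / [P·(1+y)²] = 21,298.5824 / (798.7834 × 1.192464) = 22.36024.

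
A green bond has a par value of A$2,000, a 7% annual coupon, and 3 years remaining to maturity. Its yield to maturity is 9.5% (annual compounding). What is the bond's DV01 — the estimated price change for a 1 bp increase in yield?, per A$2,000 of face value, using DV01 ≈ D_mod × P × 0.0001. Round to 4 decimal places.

A$0.4796

Periodic yield y = 0.095.
  t   CF        PV=CF/(1+0.095)^t    t·PV
  1       140.00       127.8539       127.8539
  2       140.00       116.7615       233.5231
  3     2,140.00     1,629.9392     4,889.8177
  Σ                  1,874.5547     5,251.1947
P = 1,874.5547; D_Mac = 2.80130 yrs; D_mod = 2.55827 yrs.
DV01 ≈ 2.55827 × 1,874.5547 × 0.0001 = 0.479561.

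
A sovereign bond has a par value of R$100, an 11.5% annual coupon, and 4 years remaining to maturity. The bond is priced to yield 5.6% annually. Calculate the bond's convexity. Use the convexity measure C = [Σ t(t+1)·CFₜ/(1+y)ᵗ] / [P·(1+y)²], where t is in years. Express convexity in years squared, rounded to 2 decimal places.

With y = 0.056:
  t   CF        PV=CF/(1+0.056)^t    t·PV        t(t+1)·PV
  1        11.50        10.8902        10.8902          21.7803
  2        11.50        10.3126        20.6253          61.8759
  3        11.50         9.7658        29.2973         117.1891
  4       111.50        89.6642       358.6569       1,793.2845
  Σ                    120.6328       419.4696       1,994.1298
P = 120.6328.
Convexity = Σ t(t+1)·PV / [P·(1+y)²] = 1,994.1298 / (120.6328 × 1.115136) = 14.82382.

14.82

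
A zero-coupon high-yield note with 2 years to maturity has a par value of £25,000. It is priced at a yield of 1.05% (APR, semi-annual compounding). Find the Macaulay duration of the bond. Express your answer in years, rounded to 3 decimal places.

A zero-coupon bond has a single cash flow at maturity, so its Macaulay duration equals its maturity: 2 years.
(Equivalently: 4 semi-annual periods ÷ 2 = 2 years.)

2.000 years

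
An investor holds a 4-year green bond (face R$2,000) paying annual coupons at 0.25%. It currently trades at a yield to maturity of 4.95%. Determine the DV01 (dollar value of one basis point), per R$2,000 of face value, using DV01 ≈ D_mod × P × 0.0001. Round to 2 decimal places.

R$0.63

Periodic yield y = 0.0495.
  t   CF        PV=CF/(1+0.0495)^t    t·PV
  1         5.00         4.7642         4.7642
  2         5.00         4.5395         9.0789
  3         5.00         4.3254        12.9761
  4     2,005.00     1,652.6641     6,610.6566
  Σ                  1,666.2932     6,637.4758
P = 1,666.2932; D_Mac = 3.98338 yrs; D_mod = 3.79550 yrs.
DV01 ≈ 3.79550 × 1,666.2932 × 0.0001 = 0.632442.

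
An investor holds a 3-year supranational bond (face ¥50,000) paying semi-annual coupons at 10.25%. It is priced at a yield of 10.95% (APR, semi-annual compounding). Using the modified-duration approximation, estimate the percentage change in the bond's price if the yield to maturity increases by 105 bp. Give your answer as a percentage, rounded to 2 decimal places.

Periodic yield y = 0.05475. Modified duration first:
  t   CF        PV=CF/(1+0.05475)^t    t·PV
  1     2,562.50     2,429.4857     2,429.4857
  2     2,562.50     2,303.3758     4,606.7517
  3     2,562.50     2,183.8121     6,551.4364
  4     2,562.50     2,070.4547     8,281.8189
  5     2,562.50     1,962.9815     9,814.9074
  6    52,562.50    38,174.9792   229,049.8751
  Σ                 49,125.0890   260,734.2751
P = 49,125.0890; D_Mac = 5.30756 half-year periods = 2.65378 yrs; D_mod = 2.65378/(1+0.05475) = 2.51603 yrs.
ΔP/P ≈ -D_mod · Δy = -2.51603 × (+0.0105) = -0.026418 = -2.6418%.

-2.64%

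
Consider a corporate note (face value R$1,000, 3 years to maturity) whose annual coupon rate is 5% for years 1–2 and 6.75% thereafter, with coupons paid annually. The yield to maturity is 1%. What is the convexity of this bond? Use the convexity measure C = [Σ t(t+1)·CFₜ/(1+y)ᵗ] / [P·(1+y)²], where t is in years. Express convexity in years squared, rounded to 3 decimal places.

11.082

With y = 0.01:
  t   CF        PV=CF/(1+0.01)^t    t·PV        t(t+1)·PV
  1        50.00        49.5050        49.5050          99.0099
  2        50.00        49.0148        98.0296         294.0888
  3     1,067.50     1,036.1050     3,108.3149      12,433.2598
  Σ                  1,134.6247     3,255.8495      12,826.3585
P = 1,134.6247.
Convexity = Σ t(t+1)·PV / [P·(1+y)²] = 12,826.3585 / (1,134.6247 × 1.020100) = 11.08175.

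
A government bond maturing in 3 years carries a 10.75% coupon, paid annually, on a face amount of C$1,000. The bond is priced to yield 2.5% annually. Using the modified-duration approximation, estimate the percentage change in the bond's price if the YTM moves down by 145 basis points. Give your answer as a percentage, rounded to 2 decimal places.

+3.89%

Periodic yield y = 0.025. Modified duration first:
  t   CF        PV=CF/(1+0.025)^t    t·PV
  1       107.50       104.8780       104.8780
  2       107.50       102.3200       204.6401
  3     1,107.50     1,028.4238     3,085.2715
  Σ                  1,235.6219     3,394.7897
P = 1,235.6219; D_Mac = 2.74743 yrs; D_mod = 2.74743/(1+0.025) = 2.68042 yrs.
ΔP/P ≈ -D_mod · Δy = -2.68042 × (-0.0145) = +0.038866 = +3.8866%.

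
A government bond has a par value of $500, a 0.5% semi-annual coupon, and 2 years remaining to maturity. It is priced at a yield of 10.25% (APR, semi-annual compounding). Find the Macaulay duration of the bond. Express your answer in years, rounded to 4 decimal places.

Periodic yield y = 0.05125. Discount each cash flow and weight by its period:
  t   CF        PV=CF/(1+0.05125)^t    t·PV
  1         1.25         1.1891         1.1891
  2         1.25         1.1311         2.2622
  3         1.25         1.0759         3.2278
  4       501.25       410.4217     1,641.6869
  Σ                    413.8178     1,648.3660
Price P = Σ PV = 413.8178.
Macaulay duration = Σ(t·PV) / P = 1,648.3660 / 413.8178 = 3.98331 half-year periods.
In years: 3.98331 / 2 = 1.99166 years.

1.9917 years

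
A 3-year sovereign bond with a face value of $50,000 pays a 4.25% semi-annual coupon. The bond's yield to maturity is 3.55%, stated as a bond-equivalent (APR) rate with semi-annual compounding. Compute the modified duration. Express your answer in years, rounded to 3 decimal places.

2.800 years

Periodic yield y = 0.01775. First find Macaulay duration:
  t   CF        PV=CF/(1+0.01775)^t    t·PV
  1     1,062.50     1,043.9695     1,043.9695
  2     1,062.50     1,025.7623     2,051.5245
  3     1,062.50     1,007.8725     3,023.6176
  4     1,062.50       990.2948     3,961.1792
  5     1,062.50       973.0236     4,865.1181
  6    51,062.50    45,946.8146   275,680.8873
  Σ                 50,987.7373   290,626.2962
P = 50,987.7373; Macaulay duration = 290,626.2962 / 50,987.7373 = 5.69993 half-year periods = 2.84996 years.
Modified duration = D_Mac / (1 + y) = 2.84996 / 1.01775 = 2.80026 years.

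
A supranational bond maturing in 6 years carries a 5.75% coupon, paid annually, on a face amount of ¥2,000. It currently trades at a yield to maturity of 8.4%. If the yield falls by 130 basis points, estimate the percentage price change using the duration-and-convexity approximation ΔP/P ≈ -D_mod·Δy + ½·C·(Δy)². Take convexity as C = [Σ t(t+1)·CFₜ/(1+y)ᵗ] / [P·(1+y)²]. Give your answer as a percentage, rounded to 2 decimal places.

With y = 0.084:
  t   CF        PV=CF/(1+0.084)^t    t·PV        t(t+1)·PV
  1       115.00       106.0886       106.0886         212.1771
  2       115.00        97.8677       195.7354         587.2061
  3       115.00        90.2838       270.8515       1,083.4060
  4       115.00        83.2877       333.1507       1,665.7534
  5       115.00        76.8336       384.1682       2,305.0093
  6     2,115.00     1,303.5710     7,821.4258      54,749.9805
  Σ                  1,757.9323     9,111.4201      60,603.5324
P = 1,757.9323; D_Mac = 5.18303 yrs; D_mod = 4.78140 yrs; C = 29.33845.
Duration effect: -4.78140 × (-0.013) = +0.062158
Convexity effect: 0.5 × 29.33845 × (-0.013)² = +0.0024791
ΔP/P ≈ +0.062158 + 0.0024791 = +0.064637 = +6.4637%.

+6.46%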